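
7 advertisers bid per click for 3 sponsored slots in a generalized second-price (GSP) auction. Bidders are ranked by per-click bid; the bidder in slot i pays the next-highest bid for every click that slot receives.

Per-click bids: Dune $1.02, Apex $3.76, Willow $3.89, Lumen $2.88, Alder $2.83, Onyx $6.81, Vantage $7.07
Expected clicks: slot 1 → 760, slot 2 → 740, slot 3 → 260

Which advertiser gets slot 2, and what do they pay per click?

Per-click bids in order: $7.07 (Vantage) > $6.81 (Onyx) > $3.89 (Willow) > $3.76 (Apex) > …
Slot 2 goes to the second-ranked bidder, Onyx, who pays the next bid down: $3.89/click.

Onyx; $3.89 per click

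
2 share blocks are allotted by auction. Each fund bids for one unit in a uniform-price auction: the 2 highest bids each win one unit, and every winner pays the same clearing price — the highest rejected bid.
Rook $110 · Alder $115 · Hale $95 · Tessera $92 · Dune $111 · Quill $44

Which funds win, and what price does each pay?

Ordering the bids: 115 (Alder), 111 (Dune), 110 (Rook), 95 (Hale), …
The 2 highest are Alder, Dune.
Clearing price = highest rejected bid = $110.

Alder, Dune; each pays $110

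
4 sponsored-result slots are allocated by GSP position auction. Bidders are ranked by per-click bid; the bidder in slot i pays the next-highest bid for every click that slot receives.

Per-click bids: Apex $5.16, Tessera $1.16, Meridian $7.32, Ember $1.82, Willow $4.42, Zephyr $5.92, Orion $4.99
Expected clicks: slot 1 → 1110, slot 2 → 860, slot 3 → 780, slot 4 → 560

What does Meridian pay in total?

Sorting advertisers: $7.32 (Meridian) > $5.92 (Zephyr) > $5.16 (Apex) > $4.99 (Orion) > $4.42 (Willow) > …
Meridian holds slot 1 → pays next bid $5.92 × 1110 clicks = $6571.20.

Meridian pays $6571.20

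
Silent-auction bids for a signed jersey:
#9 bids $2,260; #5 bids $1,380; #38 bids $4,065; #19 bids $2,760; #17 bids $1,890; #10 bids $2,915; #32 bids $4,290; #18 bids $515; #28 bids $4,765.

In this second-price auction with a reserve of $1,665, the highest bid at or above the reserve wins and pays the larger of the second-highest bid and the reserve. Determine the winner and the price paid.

#28 pays $4,290

Rule: the highest bid at or above the reserve wins and pays the larger of the second-highest bid and the reserve.
Sorting bids: 4,765 (#28) > 4,290 (#32) > 4,065 (#38) > 2,915 (#10) > 2,760 (#19) > 2,260 (#9) > …
#28 has the top bid at or above the reserve ($4,765).
max(second-highest $4,290, reserve $1,665) = $4,290; the reserve does not bind.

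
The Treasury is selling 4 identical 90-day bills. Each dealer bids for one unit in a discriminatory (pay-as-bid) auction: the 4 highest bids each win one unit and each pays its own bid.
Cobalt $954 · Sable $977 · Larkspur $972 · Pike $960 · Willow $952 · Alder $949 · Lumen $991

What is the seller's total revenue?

Total revenue: $3,900

Ordering the bids: 991 (Lumen), 977 (Sable), 972 (Larkspur), 960 (Pike), 954 (Cobalt), 952 (Willow), …
The 4 highest are Lumen, Sable, Larkspur, Pike.
Total revenue = 991 + 977 + 972 + 960 = $3,900.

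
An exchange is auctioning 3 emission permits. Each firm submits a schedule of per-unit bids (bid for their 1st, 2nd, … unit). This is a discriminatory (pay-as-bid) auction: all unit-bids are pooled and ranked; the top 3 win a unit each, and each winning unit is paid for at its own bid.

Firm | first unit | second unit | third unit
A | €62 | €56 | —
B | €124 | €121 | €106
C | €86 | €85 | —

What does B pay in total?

B pays €351

Pooled unit-bids ranked (top 3): 124 (B-1), 121 (B-2), 106 (B-3)
Next rejected bid: €86 (not a price — pay-as-bid).
B's winning unit-bids: 124 + 121 + 106 = €351.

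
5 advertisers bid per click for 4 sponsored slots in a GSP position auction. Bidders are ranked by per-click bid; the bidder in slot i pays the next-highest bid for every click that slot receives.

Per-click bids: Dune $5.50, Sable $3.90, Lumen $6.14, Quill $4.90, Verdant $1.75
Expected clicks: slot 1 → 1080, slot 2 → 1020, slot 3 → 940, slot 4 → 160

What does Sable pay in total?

Ranked by bid: $6.14 (Lumen) > $5.50 (Dune) > $4.90 (Quill) > $3.90 (Sable) > $1.75 (Verdant)
Sable holds slot 4 → pays next bid $1.75 × 160 clicks = $280.00.

Sable pays $280.00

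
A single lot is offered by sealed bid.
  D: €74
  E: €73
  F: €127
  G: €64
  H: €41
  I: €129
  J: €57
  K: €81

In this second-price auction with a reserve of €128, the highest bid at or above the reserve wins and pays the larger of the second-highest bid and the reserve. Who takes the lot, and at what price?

I pays €128

Bids ranked: 129 (I) > 127 (F) > 81 (K) > 74 (D) > 73 (E) > 64 (G) > …
I has the top bid at or above the reserve (€129).
max(second-highest €127, reserve €128) = €128.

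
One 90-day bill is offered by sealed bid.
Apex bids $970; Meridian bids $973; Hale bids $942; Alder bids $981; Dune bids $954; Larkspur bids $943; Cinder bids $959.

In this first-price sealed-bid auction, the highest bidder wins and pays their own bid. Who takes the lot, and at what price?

Alder pays $981

Bids ranked: 981 (Alder) > 973 (Meridian) > 970 (Apex) > 959 (Cinder) > 954 (Dune) > 943 (Larkspur) > …
Alder is highest → pays own bid, $981.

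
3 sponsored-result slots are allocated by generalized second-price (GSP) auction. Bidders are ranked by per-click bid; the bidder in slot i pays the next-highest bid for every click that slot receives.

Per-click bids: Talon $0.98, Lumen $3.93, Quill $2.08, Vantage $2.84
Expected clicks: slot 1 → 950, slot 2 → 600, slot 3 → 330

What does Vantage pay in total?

Vantage pays $1248.00

Sorting advertisers: $3.93 (Lumen) > $2.84 (Vantage) > $2.08 (Quill) > $0.98 (Talon)
Vantage holds slot 2 → pays next bid $2.08 × 600 clicks = $1248.00.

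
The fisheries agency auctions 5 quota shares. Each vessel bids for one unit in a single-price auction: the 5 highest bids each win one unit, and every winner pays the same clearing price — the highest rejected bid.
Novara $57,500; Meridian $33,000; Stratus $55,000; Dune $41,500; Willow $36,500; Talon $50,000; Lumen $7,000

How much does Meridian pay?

Meridian pays $0

Ordering the bids: 57,500 (Novara), 55,000 (Stratus), 50,000 (Talon), 41,500 (Dune), 36,500 (Willow), 33,000 (Meridian), 7,000 (Lumen)
Top 5: Novara, Stratus, Talon, Dune, Willow.
First losing bid is Meridian's $33,000, which sets the uniform price.
Meridian does not win → pays $0.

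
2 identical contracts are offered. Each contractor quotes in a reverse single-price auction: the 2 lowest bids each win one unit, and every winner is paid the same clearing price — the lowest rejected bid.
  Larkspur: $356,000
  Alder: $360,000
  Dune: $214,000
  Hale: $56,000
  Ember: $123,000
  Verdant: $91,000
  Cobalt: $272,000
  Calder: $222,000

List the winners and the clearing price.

Bids ranked low→high: 56,000 (Hale), 91,000 (Verdant), 123,000 (Ember), 214,000 (Dune), …
Lowest 2: Hale, Verdant.
Clearing price = lowest rejected bid = $123,000.

Hale, Verdant; each is paid $123,000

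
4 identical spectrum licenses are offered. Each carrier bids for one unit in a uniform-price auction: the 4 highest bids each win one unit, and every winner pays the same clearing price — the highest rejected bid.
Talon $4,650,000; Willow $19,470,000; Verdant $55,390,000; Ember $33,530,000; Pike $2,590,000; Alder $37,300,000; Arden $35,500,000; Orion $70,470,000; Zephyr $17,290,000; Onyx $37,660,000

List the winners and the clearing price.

Orion, Verdant, Onyx, Alder; each pays $35,500,000

Bids ranked high→low: 70,470,000 (Orion), 55,390,000 (Verdant), 37,660,000 (Onyx), 37,300,000 (Alder), 35,500,000 (Arden), 33,530,000 (Ember), …
Top 4: Orion, Verdant, Onyx, Alder.
First losing bid is Arden's $35,500,000, which sets the uniform price.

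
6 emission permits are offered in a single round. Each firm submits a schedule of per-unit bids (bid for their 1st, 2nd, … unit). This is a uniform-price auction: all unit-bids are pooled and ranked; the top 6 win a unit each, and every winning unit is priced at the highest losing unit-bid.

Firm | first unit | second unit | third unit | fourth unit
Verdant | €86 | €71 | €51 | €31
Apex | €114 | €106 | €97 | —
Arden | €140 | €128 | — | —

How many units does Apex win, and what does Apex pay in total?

Apex: 3 units, pays €213

Pooled unit-bids ranked (top 6): 140 (Arden-1), 128 (Arden-2), 114 (Apex-1), 106 (Apex-2), 97 (Apex-3), 86 (Verdant-1)
First bid not allocated: €71.
Apex wins 3 unit(s) at €71 each.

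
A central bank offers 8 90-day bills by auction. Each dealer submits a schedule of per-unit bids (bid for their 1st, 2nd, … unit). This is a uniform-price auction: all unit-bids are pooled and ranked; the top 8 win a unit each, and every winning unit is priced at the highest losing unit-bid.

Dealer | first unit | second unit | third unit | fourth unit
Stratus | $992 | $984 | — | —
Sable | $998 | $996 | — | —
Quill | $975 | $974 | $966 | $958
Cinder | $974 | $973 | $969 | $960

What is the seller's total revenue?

Total revenue: $7,752

Pooled unit-bids ranked (top 8): 998 (Sable-1), 996 (Sable-2), 992 (Stratus-1), 984 (Stratus-2), 975 (Quill-1), 974 (Quill-2), 974 (Cinder-1), 973 (Cinder-2)
First bid not allocated: $969.
Allocation: Cinder 2, Quill 2, Sable 2, Stratus 2. Every unit priced at $969.
Revenue = 8 × 969 = $7,752.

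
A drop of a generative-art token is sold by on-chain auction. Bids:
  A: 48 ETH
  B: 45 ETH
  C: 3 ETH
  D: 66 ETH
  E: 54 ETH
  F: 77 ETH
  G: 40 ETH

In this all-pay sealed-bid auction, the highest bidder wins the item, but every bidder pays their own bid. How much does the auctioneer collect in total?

Bids in order: 77 (F) > 66 (D) > 54 (E) > 48 (A) > 45 (B) > 40 (G) > …
F wins with the top bid; all bids are sunk regardless.
Every bidder forfeits their bid regardless of winning.
Revenue = 48 + 45 + 3 + 66 + 54 + 77 + 40 = 333 ETH.

Total revenue: 333 ETH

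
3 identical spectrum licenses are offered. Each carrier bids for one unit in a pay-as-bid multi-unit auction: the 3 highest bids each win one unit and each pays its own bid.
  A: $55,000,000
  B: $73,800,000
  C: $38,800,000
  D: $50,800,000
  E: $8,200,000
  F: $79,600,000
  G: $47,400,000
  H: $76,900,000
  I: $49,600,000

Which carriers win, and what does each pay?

Sorting: 79,600,000 (F), 76,900,000 (H), 73,800,000 (B), 55,000,000 (A), 50,800,000 (D), …
Top 3: F, H, B.
Each winner pays its own bid: F $79,600,000, H $76,900,000, B $73,800,000.

F $79,600,000, H $76,900,000, B $73,800,000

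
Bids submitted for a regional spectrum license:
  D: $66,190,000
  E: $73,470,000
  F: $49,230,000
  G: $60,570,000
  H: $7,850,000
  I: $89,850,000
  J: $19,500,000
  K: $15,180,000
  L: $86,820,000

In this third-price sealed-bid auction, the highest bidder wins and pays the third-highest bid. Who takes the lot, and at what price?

Bids ranked: 89,850,000 (I) > 86,820,000 (L) > 73,470,000 (E) > 66,190,000 (D) > 60,570,000 (G) > 49,230,000 (F) > …
I wins; payment is bid #3 in the ranking = $73,470,000.

I pays $73,470,000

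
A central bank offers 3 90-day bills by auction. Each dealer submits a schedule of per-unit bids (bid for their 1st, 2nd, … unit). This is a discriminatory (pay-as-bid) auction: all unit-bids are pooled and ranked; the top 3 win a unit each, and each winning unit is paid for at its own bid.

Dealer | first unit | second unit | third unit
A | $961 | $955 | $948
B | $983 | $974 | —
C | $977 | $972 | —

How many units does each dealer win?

Pooled unit-bids ranked (top 3): 983 (B-1), 977 (C-1), 974 (B-2)
Next rejected bid: $972 (not a price — pay-as-bid).
Allocation: B 2, C 1.

B 2, C 1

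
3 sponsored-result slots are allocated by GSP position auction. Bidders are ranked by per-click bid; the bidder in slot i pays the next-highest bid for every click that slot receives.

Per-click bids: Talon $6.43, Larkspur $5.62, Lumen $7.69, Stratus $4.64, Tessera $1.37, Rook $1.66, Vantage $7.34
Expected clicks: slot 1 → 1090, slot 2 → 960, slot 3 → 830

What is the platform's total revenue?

Total revenue: $18838.00

Ranked by bid: $7.69 (Lumen) > $7.34 (Vantage) > $6.43 (Talon) > $5.62 (Larkspur) > …
Slot 1: Lumen pays $7.34 × 1090 = $8000.60
Slot 2: Vantage pays $6.43 × 960 = $6172.80
Slot 3: Talon pays $5.62 × 830 = $4664.60
Total = $18838.00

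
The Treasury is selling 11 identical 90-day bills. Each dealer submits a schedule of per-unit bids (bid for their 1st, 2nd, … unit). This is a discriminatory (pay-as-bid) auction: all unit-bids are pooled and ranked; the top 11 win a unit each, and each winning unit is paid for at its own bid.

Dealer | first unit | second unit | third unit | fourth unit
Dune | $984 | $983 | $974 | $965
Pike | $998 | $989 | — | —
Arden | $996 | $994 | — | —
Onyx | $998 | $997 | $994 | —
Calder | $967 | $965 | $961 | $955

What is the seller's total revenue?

Total revenue: $10,874

Merging the schedules and taking the best 11: 998 (Pike-1), 998 (Onyx-1), 997 (Onyx-2), 996 (Arden-1), 994 (Arden-2), 994 (Onyx-3), 989 (Pike-2), 984 (Dune-1), 983 (Dune-2), 974 (Dune-3), 967 (Calder-1)
Next rejected bid: $965 (not a price — pay-as-bid).
Each winning unit pays its own bid.
Revenue = 998 + 998 + 997 + 996 + 994 + 994 + 989 + 984 + 983 + 974 + 967 = $10,874.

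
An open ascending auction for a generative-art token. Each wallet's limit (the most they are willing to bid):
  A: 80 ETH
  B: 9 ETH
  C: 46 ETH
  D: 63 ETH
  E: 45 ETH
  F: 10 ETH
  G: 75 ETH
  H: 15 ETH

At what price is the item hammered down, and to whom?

Rule: the price rises until one bidder remains; the winner pays the price at which the last rival dropped out.
Limits ranked: 80 (A) > 75 (G) > 63 (D) > 46 (C) > 45 (E) > 15 (H) > …
G is the last rival to drop out, at 75 ETH; A remains and wins at that price.

A wins at 75 ETH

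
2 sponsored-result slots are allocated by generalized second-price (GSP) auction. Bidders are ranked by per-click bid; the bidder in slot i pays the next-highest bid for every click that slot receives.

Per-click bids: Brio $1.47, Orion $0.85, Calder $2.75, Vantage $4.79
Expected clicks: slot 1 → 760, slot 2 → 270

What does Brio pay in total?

Brio pays $0.00

Ranked by bid: $4.79 (Vantage) > $2.75 (Calder) > $1.47 (Brio) > …
Brio ranks below slot 2 → no slot, pays nothing.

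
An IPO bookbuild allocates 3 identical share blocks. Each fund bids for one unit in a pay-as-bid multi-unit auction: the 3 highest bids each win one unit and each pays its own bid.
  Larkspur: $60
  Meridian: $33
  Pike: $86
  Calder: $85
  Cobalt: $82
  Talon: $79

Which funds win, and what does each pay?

Pike $86, Calder $85, Cobalt $82

Bids ranked high→low: 86 (Pike), 85 (Calder), 82 (Cobalt), 79 (Talon), 60 (Larkspur), …
The 3 highest are Pike, Calder, Cobalt.
Each winner pays its own bid: Pike $86, Calder $85, Cobalt $82.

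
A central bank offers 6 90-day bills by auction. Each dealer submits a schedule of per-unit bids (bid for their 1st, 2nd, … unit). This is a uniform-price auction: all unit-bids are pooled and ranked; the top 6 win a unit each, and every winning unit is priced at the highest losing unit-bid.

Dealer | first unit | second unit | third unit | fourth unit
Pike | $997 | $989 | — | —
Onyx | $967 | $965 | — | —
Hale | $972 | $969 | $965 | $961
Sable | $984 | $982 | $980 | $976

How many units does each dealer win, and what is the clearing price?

Merging the schedules and taking the best 6: 997 (Pike-1), 989 (Pike-2), 984 (Sable-1), 982 (Sable-2), 980 (Sable-3), 976 (Sable-4)
Highest rejected unit-bid = $972.
Allocation: Pike 2, Sable 4.

Pike 2, Sable 4; clearing price $972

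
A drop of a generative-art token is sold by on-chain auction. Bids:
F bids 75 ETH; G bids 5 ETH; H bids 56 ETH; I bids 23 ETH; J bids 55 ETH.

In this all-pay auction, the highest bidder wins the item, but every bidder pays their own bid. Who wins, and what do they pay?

F pays 75 ETH

Bids in order: 75 (F) > 56 (H) > 55 (J) > 23 (I) > 5 (G)
F wins with the top bid; all bids are sunk regardless.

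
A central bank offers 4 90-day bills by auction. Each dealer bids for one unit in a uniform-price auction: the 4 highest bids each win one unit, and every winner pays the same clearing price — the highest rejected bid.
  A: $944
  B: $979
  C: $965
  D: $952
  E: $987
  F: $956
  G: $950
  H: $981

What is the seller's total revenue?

Total revenue: $3,824

Bids ranked high→low: 987 (E), 981 (H), 979 (B), 965 (C), 956 (F), 952 (D), …
The 4 highest are E, H, B, C.
Clearing price = highest rejected bid = $956.
Total revenue = 4 × $956 = $3,824.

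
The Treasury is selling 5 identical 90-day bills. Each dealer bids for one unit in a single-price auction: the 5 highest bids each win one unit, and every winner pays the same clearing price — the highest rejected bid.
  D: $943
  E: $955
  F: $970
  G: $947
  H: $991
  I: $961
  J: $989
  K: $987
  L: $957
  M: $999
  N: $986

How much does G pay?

G pays $0

Ordering the bids: 999 (M), 991 (H), 989 (J), 987 (K), 986 (N), 970 (F), 961 (I), …
The 5 highest are M, H, J, K, N.
First losing bid is F's $970, which sets the uniform price.
G does not win → pays $0.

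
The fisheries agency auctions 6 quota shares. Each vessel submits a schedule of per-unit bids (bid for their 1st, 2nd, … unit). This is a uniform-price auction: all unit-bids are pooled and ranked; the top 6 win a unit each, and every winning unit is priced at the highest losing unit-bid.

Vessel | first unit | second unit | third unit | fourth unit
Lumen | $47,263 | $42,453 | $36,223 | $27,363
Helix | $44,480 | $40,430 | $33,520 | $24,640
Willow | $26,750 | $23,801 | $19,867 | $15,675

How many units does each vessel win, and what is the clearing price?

Pooled unit-bids ranked (top 6): 47,263 (Lumen-1), 44,480 (Helix-1), 42,453 (Lumen-2), 40,430 (Helix-2), 36,223 (Lumen-3), 33,520 (Helix-3)
Highest rejected unit-bid = $27,363.
Allocation: Helix 3, Lumen 3.

Helix 3, Lumen 3; clearing price $27,363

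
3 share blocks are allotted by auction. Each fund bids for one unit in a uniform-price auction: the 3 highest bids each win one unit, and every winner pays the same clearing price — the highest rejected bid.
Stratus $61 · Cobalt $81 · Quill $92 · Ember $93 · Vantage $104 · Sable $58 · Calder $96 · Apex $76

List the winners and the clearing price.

Bids ranked high→low: 104 (Vantage), 96 (Calder), 93 (Ember), 92 (Quill), 81 (Cobalt), …
Winners (3 units): Vantage, Calder, Ember.
First losing bid is Quill's $92, which sets the uniform price.

Vantage, Calder, Ember; each pays $92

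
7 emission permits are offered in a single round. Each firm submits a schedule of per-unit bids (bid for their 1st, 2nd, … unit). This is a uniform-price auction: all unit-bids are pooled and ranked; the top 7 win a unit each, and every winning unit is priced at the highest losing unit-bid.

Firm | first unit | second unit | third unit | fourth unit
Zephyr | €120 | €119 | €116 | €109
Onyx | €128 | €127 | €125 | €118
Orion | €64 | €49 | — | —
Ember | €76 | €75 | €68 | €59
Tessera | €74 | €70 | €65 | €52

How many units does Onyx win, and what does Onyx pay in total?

Onyx: 4 units, pays €436

Pooled unit-bids ranked (top 7): 128 (Onyx-1), 127 (Onyx-2), 125 (Onyx-3), 120 (Zephyr-1), 119 (Zephyr-2), 118 (Onyx-4), 116 (Zephyr-3)
The (k+1)-th unit-bid is €109.
Onyx wins 4 unit(s) at €109 each.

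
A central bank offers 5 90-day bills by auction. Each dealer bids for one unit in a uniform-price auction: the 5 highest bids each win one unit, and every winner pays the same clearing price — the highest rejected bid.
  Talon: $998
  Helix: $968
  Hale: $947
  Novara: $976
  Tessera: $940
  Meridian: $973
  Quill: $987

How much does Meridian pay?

Meridian pays $947

Sorting: 998 (Talon), 987 (Quill), 976 (Novara), 973 (Meridian), 968 (Helix), 947 (Hale), 940 (Tessera)
Winners (5 units): Talon, Quill, Novara, Meridian, Helix.
First losing bid is Hale's $947, which sets the uniform price.
Meridian wins → pays $947.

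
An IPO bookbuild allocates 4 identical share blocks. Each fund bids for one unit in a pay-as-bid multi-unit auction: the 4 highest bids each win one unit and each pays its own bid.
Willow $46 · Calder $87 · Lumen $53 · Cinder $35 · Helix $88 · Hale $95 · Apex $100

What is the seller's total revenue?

Ordering the bids: 100 (Apex), 95 (Hale), 88 (Helix), 87 (Calder), 53 (Lumen), 46 (Willow), …
Winners (4 units): Apex, Hale, Helix, Calder.
Total revenue = 100 + 95 + 88 + 87 = $370.

Total revenue: $370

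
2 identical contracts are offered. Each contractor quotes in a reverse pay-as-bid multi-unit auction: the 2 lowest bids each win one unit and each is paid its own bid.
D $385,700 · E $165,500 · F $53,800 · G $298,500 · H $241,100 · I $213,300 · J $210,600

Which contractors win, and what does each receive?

Ordering the bids: 53,800 (F), 165,500 (E), 210,600 (J), 213,300 (I), …
Winners (2 units): F, E.
Each winner is paid its own bid: F $53,800, E $165,500.

F $53,800, E $165,500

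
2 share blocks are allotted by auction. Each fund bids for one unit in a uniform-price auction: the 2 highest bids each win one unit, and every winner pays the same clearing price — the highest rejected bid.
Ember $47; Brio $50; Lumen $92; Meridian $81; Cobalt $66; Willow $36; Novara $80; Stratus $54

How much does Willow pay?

Bids ranked high→low: 92 (Lumen), 81 (Meridian), 80 (Novara), 66 (Cobalt), …
Winners (2 units): Lumen, Meridian.
Clearing price = highest rejected bid = $80.
Willow does not win → pays $0.

Willow pays $0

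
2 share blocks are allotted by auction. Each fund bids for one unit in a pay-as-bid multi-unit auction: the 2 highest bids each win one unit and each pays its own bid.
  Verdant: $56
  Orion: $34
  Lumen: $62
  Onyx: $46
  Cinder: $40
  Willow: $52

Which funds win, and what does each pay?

Bids ranked high→low: 62 (Lumen), 56 (Verdant), 52 (Willow), 46 (Onyx), …
The 2 highest are Lumen, Verdant.
Each winner pays its own bid: Lumen $62, Verdant $56.

Lumen $62, Verdant $56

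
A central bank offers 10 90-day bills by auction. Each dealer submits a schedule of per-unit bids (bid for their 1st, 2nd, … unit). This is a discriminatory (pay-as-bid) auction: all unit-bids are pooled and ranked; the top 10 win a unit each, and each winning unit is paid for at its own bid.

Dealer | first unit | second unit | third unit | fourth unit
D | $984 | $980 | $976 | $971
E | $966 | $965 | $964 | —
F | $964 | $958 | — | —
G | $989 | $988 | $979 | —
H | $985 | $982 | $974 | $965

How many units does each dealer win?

Merging the schedules and taking the best 10: 989 (G-1), 988 (G-2), 985 (H-1), 984 (D-1), 982 (H-2), 980 (D-2), 979 (G-3), 976 (D-3), 974 (H-3), 971 (D-4)
Next rejected bid: $966 (not a price — pay-as-bid).
Allocation: D 4, G 3, H 3.

D 4, G 3, H 3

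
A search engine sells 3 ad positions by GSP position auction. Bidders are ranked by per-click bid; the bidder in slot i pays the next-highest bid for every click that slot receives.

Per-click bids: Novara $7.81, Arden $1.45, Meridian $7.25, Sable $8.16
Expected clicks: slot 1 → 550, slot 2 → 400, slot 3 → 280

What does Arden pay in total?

Ranked by bid: $8.16 (Sable) > $7.81 (Novara) > $7.25 (Meridian) > $1.45 (Arden)
Arden ranks below slot 3 → no slot, pays nothing.

Arden pays $0.00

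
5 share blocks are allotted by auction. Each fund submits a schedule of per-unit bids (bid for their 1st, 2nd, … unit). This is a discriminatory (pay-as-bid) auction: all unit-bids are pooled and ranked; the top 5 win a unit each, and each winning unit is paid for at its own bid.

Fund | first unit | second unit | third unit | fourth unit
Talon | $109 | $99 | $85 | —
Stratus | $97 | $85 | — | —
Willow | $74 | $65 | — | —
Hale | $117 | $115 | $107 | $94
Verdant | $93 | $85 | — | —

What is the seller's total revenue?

All unit-bids, highest first — top 5: 117 (Hale-1), 115 (Hale-2), 109 (Talon-1), 107 (Hale-3), 99 (Talon-2)
Next rejected bid: $97 (not a price — pay-as-bid).
Each winning unit pays its own bid.
Revenue = 117 + 115 + 109 + 107 + 99 = $547.

Total revenue: $547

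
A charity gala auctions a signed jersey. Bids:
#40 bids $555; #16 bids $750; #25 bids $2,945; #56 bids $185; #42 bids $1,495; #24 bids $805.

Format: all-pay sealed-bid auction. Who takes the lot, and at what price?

All-pay sealed-bid auction: the highest bidder wins the item, but every bidder pays their own bid.
Bids in order: 2,945 (#25) > 1,495 (#42) > 805 (#24) > 750 (#16) > 555 (#40) > 185 (#56)
#25 wins with the top bid; all bids are sunk regardless.

#25 pays $2,945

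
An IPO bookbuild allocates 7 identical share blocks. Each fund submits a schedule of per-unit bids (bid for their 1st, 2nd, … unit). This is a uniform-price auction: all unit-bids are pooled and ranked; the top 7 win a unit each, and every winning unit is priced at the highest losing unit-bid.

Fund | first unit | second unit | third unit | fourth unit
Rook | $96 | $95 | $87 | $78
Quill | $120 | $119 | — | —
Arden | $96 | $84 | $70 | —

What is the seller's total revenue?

Pooled unit-bids ranked (top 7): 120 (Quill-1), 119 (Quill-2), 96 (Rook-1), 96 (Arden-1), 95 (Rook-2), 87 (Rook-3), 84 (Arden-2)
First bid not allocated: $78.
Allocation: Arden 2, Quill 2, Rook 3. Every unit priced at $78.
Revenue = 7 × 78 = $546.

Total revenue: $546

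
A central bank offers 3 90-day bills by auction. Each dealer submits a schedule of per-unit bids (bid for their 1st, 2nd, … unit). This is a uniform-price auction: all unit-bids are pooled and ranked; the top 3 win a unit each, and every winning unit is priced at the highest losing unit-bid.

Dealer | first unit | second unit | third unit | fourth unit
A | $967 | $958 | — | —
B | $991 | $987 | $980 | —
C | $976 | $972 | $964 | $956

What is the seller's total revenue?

Merging the schedules and taking the best 3: 991 (B-1), 987 (B-2), 980 (B-3)
First bid not allocated: $976.
Allocation: B 3. Every unit priced at $976.
Revenue = 3 × 976 = $2,928.

Total revenue: $2,928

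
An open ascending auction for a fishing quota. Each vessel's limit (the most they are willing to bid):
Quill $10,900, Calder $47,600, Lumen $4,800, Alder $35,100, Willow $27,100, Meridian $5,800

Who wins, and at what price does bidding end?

Ascending (English) auction: the price rises until one bidder remains; the winner pays the price at which the last rival dropped out.
Sorting limits: 47,600 (Calder) > 35,100 (Alder) > 27,100 (Willow) > 10,900 (Quill) > 5,800 (Meridian) > 4,800 (Lumen)
Bidding ends when Alder exits at $35,100; Calder takes it.

Calder wins at $35,100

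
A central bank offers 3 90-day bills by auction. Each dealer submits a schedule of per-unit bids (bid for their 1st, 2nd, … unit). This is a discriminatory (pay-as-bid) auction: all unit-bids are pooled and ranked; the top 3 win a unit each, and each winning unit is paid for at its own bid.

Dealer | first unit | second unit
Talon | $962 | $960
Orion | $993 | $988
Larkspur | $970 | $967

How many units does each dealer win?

Larkspur 1, Orion 2

Merging the schedules and taking the best 3: 993 (Orion-1), 988 (Orion-2), 970 (Larkspur-1)
Next rejected bid: $967 (not a price — pay-as-bid).
Allocation: Larkspur 1, Orion 2.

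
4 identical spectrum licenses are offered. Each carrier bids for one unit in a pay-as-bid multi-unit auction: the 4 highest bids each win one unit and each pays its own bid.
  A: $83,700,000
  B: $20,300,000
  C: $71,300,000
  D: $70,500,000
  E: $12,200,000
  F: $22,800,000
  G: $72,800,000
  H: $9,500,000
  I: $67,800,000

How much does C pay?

C pays $71,300,000

Ordering the bids: 83,700,000 (A), 72,800,000 (G), 71,300,000 (C), 70,500,000 (D), 67,800,000 (I), 22,800,000 (F), …
Top 4: A, G, C, D.
C wins → own bid $71,300,000.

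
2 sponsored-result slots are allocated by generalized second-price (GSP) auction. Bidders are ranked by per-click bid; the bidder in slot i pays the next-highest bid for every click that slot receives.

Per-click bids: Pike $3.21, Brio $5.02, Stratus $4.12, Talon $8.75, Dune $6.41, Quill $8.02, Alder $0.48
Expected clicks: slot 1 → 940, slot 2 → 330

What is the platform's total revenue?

Total revenue: $9654.10

Per-click bids in order: $8.75 (Talon) > $8.02 (Quill) > $6.41 (Dune) > …
Slot 1: Talon pays $8.02 × 940 = $7538.80
Slot 2: Quill pays $6.41 × 330 = $2115.30
Total = $9654.10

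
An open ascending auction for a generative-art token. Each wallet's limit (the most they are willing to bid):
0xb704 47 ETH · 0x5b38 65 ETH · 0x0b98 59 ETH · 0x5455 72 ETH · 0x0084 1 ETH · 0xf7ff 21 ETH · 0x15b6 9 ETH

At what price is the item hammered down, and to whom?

Sorting limits: 72 (0x5455) > 65 (0x5b38) > 59 (0x0b98) > 47 (0xb704) > 21 (0xf7ff) > 9 (0x15b6) > …
Bidding ends when 0x5b38 exits at 65 ETH; 0x5455 takes it.

0x5455 wins at 65 ETH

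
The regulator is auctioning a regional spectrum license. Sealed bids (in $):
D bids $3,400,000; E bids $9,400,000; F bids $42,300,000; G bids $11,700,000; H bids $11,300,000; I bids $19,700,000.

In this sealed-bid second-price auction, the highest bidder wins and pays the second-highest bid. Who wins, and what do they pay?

F pays $19,700,000

Rule: the highest bidder wins and pays the second-highest bid.
Bids ranked: 42,300,000 (F) > 19,700,000 (I) > 11,700,000 (G) > 11,300,000 (H) > 9,400,000 (E) > 3,400,000 (D)
F wins with the highest bid; price is set by the runner-up at $19,700,000.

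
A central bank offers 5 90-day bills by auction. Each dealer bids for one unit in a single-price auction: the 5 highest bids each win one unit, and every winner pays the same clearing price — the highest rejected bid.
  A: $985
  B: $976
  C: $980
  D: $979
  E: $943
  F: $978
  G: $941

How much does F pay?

Sorting: 985 (A), 980 (C), 979 (D), 978 (F), 976 (B), 943 (E), 941 (G)
The 5 highest are A, C, D, F, B.
Clearing price = highest rejected bid = $943.
F wins → pays $943.

F pays $943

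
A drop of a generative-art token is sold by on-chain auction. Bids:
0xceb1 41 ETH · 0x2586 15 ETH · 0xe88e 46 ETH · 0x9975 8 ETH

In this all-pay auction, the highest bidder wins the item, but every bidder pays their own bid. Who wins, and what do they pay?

0xe88e pays 46 ETH

Rule: the highest bidder wins the item, but every bidder pays their own bid.
Sorting bids: 46 (0xe88e) > 41 (0xceb1) > 15 (0x2586) > 8 (0x9975)
0xe88e is highest and takes the item; every bidder forfeits their bid.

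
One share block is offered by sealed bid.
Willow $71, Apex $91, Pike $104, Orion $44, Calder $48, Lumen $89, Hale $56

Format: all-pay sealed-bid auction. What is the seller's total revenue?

Sorting bids: 104 (Pike) > 91 (Apex) > 89 (Lumen) > 71 (Willow) > 56 (Hale) > 48 (Calder) > …
Every bidder forfeits their bid regardless of winning.
Revenue = 71 + 91 + 104 + 44 + 48 + 89 + 56 = $503.

Total revenue: $503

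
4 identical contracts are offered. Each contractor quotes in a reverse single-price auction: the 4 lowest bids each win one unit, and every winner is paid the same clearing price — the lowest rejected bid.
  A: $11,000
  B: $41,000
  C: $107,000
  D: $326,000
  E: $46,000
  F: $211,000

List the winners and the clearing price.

Ordering the bids: 11,000 (A), 41,000 (B), 46,000 (E), 107,000 (C), 211,000 (F), 326,000 (D)
The 4 lowest are A, B, E, C.
First losing bid is F's $211,000, which sets the uniform price.

A, B, E, C; each is paid $211,000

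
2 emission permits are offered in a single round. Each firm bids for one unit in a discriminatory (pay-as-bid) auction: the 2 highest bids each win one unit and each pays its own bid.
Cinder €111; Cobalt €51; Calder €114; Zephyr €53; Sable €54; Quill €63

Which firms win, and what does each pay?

Ordering the bids: 114 (Calder), 111 (Cinder), 63 (Quill), 54 (Sable), …
Top 2: Calder, Cinder.
Each winner pays its own bid: Calder €114, Cinder €111.

Calder €114, Cinder €111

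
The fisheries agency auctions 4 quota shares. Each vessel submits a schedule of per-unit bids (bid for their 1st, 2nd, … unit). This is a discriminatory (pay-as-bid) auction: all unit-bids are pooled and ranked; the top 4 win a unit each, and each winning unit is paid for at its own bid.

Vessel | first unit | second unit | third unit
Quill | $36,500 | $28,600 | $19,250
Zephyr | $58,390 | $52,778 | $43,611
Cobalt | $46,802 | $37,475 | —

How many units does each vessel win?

All unit-bids, highest first — top 4: 58,390 (Zephyr-1), 52,778 (Zephyr-2), 46,802 (Cobalt-1), 43,611 (Zephyr-3)
Next rejected bid: $37,475 (not a price — pay-as-bid).
Allocation: Cobalt 1, Zephyr 3.

Cobalt 1, Zephyr 3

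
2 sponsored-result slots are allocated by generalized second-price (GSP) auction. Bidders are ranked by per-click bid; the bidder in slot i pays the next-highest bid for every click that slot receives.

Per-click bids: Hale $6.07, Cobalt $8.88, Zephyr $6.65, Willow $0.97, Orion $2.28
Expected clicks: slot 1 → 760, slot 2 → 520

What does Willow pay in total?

Ranked by bid: $8.88 (Cobalt) > $6.65 (Zephyr) > $6.07 (Hale) > …
Willow ranks below slot 2 → no slot, pays nothing.

Willow pays $0.00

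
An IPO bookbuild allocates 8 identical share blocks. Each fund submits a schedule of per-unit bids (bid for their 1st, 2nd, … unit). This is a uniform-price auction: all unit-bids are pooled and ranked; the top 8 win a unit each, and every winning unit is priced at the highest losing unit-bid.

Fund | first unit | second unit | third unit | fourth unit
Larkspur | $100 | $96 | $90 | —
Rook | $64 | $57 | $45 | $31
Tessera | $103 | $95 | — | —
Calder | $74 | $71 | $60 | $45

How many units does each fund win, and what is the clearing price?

Calder 2, Larkspur 3, Rook 1, Tessera 2; clearing price $60

All unit-bids, highest first — top 8: 103 (Tessera-1), 100 (Larkspur-1), 96 (Larkspur-2), 95 (Tessera-2), 90 (Larkspur-3), 74 (Calder-1), 71 (Calder-2), 64 (Rook-1)
Highest rejected unit-bid = $60.
Allocation: Calder 2, Larkspur 3, Rook 1, Tessera 2.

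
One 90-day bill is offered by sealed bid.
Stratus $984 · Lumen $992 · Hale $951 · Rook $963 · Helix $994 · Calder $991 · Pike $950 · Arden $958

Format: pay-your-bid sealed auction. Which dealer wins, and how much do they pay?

Rule: the highest bidder wins and pays their own bid.
Sorting bids: 994 (Helix) > 992 (Lumen) > 991 (Calder) > 984 (Stratus) > 963 (Rook) > 958 (Arden) > …
Helix has the highest bid and pays exactly that: $994.

Helix pays $994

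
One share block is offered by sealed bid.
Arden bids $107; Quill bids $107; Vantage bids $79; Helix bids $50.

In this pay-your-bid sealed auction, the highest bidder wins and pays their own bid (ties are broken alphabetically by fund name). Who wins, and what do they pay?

Arden pays $107

Rule: the highest bidder wins and pays their own bid.
Bids ranked: 107 (Arden) > 107 (Quill) > 79 (Vantage) > 50 (Helix)
Tie at $107 → Arden wins by tie-break.
Arden is highest → pays own bid, $107.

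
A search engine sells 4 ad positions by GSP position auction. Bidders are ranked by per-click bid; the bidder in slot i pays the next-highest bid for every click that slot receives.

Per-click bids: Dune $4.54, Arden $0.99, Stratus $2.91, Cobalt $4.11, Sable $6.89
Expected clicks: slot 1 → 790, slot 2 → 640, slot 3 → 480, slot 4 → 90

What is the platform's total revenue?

Ranked by bid: $6.89 (Sable) > $4.54 (Dune) > $4.11 (Cobalt) > $2.91 (Stratus) > $0.99 (Arden)
Slot 1: Sable pays $4.54 × 790 = $3586.60
Slot 2: Dune pays $4.11 × 640 = $2630.40
Slot 3: Cobalt pays $2.91 × 480 = $1396.80
Slot 4: Stratus pays $0.99 × 90 = $89.10
Total = $7702.90

Total revenue: $7702.90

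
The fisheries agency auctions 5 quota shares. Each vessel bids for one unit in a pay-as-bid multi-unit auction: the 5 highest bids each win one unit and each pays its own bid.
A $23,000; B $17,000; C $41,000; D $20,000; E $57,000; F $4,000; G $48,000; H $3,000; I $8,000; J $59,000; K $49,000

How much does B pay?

Ordering the bids: 59,000 (J), 57,000 (E), 49,000 (K), 48,000 (G), 41,000 (C), 23,000 (A), 20,000 (D), …
Winners (5 units): J, E, K, G, C.
B does not win → $0.

B pays $0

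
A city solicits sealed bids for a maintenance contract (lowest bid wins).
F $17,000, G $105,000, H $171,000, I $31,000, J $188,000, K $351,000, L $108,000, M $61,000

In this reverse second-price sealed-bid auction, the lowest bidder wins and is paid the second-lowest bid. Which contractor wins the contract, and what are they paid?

F is paid $31,000

Reverse second-price sealed-bid auction: the lowest bidder wins and is paid the second-lowest bid.
Bids ranked: 17,000 (F) < 31,000 (I) < 61,000 (M) < 105,000 (G) < 108,000 (L) < 171,000 (H) < …
F wins with the lowest bid; price is set by the runner-up at $31,000.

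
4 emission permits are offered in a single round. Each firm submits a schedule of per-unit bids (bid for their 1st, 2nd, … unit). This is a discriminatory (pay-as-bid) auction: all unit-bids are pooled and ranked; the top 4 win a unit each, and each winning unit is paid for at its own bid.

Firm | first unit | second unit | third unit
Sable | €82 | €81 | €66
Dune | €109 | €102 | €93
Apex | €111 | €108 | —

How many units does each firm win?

Merging the schedules and taking the best 4: 111 (Apex-1), 109 (Dune-1), 108 (Apex-2), 102 (Dune-2)
Next rejected bid: €93 (not a price — pay-as-bid).
Allocation: Apex 2, Dune 2.

Apex 2, Dune 2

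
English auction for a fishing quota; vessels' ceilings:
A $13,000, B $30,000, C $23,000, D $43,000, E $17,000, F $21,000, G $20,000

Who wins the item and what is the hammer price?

D wins at $30,000

Limits ranked: 43,000 (D) > 30,000 (B) > 23,000 (C) > 21,000 (F) > 20,000 (G) > 17,000 (E) > …
B is the last rival to drop out, at $30,000; D remains and wins at that price.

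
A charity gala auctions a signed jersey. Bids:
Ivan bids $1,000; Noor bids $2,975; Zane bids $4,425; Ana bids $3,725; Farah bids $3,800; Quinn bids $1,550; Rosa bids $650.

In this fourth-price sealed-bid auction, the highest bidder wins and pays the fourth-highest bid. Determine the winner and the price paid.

Zane pays $2,975

Bids ranked: 4,425 (Zane) > 3,800 (Farah) > 3,725 (Ana) > 2,975 (Noor) > 1,550 (Quinn) > 1,000 (Ivan) > …
Zane wins; payment is bid #4 in the ranking = $2,975.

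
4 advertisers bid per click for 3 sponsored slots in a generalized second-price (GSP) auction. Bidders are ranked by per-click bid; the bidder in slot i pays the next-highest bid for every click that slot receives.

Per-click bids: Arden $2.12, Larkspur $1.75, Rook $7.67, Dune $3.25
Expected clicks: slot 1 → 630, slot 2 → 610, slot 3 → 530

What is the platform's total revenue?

Ranked by bid: $7.67 (Rook) > $3.25 (Dune) > $2.12 (Arden) > $1.75 (Larkspur)
Slot 1: Rook pays $3.25 × 630 = $2047.50
Slot 2: Dune pays $2.12 × 610 = $1293.20
Slot 3: Arden pays $1.75 × 530 = $927.50
Total = $4268.20

Total revenue: $4268.20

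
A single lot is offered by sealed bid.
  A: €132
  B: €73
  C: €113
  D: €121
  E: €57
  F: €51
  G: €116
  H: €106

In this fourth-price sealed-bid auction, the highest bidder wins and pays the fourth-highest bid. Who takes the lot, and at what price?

A pays €113

Bids ranked: 132 (A) > 121 (D) > 116 (G) > 113 (C) > 106 (H) > 73 (B) > …
A is highest; pays the fourth-highest bid, €113.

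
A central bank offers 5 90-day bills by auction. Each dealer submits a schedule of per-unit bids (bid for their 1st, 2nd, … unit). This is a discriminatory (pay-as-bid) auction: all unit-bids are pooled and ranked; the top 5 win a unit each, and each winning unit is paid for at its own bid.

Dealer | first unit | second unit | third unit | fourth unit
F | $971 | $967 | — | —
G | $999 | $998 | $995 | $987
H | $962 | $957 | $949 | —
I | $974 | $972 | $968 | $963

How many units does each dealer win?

Pooled unit-bids ranked (top 5): 999 (G-1), 998 (G-2), 995 (G-3), 987 (G-4), 974 (I-1)
Next rejected bid: $972 (not a price — pay-as-bid).
Allocation: G 4, I 1.

G 4, I 1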